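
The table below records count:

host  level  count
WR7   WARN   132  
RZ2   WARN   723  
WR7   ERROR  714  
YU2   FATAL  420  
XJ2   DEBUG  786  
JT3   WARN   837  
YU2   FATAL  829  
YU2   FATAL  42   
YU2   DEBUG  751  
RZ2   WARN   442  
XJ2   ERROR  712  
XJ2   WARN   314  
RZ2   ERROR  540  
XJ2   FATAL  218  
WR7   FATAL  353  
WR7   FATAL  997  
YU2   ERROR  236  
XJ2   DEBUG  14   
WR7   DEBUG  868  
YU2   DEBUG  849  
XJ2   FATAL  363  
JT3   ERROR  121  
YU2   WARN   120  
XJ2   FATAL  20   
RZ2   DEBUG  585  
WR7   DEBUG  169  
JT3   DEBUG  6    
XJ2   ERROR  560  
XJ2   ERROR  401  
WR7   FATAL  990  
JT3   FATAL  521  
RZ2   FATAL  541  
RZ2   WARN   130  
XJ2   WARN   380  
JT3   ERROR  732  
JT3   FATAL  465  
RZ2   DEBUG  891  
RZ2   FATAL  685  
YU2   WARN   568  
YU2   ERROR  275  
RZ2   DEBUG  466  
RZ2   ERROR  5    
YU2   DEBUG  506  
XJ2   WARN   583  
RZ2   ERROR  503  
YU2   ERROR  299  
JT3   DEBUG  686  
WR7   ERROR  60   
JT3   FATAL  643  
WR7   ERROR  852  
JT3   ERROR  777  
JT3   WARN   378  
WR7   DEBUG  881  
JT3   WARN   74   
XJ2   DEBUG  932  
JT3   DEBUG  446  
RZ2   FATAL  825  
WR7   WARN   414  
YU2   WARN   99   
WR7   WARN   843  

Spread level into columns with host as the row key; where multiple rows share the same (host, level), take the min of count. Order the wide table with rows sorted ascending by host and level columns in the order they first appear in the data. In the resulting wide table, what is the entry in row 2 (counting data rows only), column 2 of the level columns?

With rows sorted ascending by host, row 2 is host=RZ2. level columns in first-appearance order: WARN, ERROR, FATAL, DEBUG; column 2 is ERROR.
Long rows with host=RZ2, level=ERROR: min(540, 5, 503) = 5.

5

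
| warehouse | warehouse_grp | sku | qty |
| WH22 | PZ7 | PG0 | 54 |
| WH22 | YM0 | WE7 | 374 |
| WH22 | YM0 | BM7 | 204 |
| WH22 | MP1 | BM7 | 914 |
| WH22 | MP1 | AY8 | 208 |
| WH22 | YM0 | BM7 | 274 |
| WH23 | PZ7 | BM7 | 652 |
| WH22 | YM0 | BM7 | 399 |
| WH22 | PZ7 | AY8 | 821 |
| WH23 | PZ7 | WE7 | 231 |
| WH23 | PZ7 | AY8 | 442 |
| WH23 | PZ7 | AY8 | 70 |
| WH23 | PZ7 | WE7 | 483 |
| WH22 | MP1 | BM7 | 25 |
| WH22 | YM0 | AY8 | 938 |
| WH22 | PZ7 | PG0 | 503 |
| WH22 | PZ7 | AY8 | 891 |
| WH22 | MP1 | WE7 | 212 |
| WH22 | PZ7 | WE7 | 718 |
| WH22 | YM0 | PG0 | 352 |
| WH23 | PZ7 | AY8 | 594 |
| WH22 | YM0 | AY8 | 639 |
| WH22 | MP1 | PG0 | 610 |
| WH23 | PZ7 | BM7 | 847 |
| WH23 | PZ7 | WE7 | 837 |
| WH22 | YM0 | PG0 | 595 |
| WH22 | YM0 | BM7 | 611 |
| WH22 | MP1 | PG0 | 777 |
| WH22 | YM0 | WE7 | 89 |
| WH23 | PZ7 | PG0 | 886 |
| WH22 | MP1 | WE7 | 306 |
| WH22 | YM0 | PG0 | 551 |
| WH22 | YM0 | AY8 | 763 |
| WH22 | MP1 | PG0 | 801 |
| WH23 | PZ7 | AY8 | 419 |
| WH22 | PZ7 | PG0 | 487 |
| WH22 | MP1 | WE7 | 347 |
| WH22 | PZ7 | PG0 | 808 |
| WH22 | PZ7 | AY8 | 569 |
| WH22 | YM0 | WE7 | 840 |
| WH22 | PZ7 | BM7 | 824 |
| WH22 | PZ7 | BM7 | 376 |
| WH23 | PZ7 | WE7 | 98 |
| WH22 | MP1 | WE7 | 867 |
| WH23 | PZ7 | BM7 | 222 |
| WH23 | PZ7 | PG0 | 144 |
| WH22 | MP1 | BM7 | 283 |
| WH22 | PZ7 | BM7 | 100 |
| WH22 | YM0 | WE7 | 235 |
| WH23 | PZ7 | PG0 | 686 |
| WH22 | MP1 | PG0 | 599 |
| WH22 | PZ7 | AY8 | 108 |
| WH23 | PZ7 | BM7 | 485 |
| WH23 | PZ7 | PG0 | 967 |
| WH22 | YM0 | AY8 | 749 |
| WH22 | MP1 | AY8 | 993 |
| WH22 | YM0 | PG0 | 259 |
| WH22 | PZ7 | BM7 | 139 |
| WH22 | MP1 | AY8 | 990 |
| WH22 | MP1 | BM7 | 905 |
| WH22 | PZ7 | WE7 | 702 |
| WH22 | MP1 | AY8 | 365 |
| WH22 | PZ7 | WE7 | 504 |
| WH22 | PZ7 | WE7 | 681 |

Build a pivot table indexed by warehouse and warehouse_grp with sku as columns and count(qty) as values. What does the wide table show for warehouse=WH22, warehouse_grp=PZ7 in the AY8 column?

4

Rows with warehouse=WH22, warehouse_grp=PZ7 and sku=AY8: qty values are 821, 891, 569, 108.
4 rows match — count = 4.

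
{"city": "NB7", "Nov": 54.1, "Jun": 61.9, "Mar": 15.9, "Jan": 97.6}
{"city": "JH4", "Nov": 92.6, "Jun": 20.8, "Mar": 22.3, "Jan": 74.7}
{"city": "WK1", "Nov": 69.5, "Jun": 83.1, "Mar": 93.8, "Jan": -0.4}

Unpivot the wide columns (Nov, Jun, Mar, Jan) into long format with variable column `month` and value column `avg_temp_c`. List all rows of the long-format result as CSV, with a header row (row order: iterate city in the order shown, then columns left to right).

city,month,avg_temp_c
NB7,Nov,54.1
NB7,Jun,61.9
NB7,Mar,15.9
NB7,Jan,97.6
JH4,Nov,92.6
JH4,Jun,20.8
JH4,Mar,22.3
JH4,Jan,74.7
WK1,Nov,69.5
WK1,Jun,83.1
WK1,Mar,93.8
WK1,Jan,-0.4

Each (city, column) pair becomes one row: 3 × 4 = 12 rows.
For example, (NB7, Nov) → avg_temp_c=54.1.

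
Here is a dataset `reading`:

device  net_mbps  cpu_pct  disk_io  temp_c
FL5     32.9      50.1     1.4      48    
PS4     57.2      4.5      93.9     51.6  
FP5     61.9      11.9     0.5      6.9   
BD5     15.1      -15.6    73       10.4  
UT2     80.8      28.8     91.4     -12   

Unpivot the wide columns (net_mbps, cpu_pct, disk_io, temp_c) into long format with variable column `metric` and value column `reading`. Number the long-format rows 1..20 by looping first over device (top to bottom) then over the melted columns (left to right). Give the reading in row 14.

-15.6

20 rows total (5 × 4). Row 14: index ⌊(14-1)/4⌋ = 3 into device → BD5; (14-1) mod 4 = 1 into the melted columns → cpu_pct.
So row 14 is (BD5, cpu_pct, -15.6); reading = -15.6.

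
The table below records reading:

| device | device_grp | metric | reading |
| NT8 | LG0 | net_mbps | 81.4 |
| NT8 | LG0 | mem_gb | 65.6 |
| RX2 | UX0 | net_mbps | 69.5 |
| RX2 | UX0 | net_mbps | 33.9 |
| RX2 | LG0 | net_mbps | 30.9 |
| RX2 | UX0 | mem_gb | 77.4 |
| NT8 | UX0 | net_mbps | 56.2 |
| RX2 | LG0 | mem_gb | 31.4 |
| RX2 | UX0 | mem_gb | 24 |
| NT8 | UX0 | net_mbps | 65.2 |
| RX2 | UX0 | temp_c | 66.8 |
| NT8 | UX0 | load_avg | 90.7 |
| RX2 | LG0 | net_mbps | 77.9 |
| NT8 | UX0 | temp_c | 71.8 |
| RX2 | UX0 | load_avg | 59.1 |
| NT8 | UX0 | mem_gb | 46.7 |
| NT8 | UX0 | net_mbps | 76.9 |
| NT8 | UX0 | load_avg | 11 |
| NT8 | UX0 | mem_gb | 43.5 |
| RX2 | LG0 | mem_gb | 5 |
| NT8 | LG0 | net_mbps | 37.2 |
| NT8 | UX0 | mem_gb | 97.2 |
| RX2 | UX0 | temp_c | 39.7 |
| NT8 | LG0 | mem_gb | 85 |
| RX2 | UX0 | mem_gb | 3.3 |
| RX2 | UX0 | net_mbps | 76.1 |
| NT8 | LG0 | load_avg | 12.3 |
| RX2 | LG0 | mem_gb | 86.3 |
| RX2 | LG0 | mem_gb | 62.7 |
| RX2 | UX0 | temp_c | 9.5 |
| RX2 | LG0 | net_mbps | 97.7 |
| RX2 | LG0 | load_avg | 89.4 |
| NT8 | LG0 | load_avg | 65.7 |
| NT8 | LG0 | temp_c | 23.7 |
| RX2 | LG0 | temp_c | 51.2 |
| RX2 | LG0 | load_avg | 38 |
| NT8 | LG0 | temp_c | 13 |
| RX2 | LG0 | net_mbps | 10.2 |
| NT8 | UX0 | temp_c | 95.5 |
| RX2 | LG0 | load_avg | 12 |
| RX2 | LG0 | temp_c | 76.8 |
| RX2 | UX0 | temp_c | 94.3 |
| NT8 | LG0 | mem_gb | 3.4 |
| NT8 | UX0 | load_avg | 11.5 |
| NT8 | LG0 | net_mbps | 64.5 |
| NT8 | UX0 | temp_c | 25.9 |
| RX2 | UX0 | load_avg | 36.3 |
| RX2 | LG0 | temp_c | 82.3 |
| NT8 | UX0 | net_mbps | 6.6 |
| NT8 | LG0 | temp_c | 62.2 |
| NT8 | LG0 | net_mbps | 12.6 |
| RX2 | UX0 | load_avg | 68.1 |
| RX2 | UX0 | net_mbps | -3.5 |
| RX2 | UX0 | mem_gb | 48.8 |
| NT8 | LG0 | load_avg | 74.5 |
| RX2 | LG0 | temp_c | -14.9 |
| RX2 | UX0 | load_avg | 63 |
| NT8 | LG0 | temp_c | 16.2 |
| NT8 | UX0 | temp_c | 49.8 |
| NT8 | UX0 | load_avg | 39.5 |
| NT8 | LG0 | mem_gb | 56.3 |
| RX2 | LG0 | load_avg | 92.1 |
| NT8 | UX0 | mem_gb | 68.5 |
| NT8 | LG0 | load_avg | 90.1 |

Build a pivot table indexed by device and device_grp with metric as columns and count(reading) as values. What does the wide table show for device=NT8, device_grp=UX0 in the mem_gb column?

4

Rows with device=NT8, device_grp=UX0 and metric=mem_gb: reading values are 46.7, 43.5, 97.2, 68.5.
4 rows match — count = 4.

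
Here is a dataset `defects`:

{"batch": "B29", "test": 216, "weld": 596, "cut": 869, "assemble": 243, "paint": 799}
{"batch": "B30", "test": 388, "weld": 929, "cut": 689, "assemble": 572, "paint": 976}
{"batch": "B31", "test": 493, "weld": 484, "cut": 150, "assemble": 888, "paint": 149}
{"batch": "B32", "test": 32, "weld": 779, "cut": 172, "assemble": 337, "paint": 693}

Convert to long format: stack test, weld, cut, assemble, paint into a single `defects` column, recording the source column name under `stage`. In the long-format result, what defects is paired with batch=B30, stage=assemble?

Unpivoting turns each (batch, wide-column) pair into one long row.
The wide cell at row B30, column assemble holds 572, so the long row (B30, assemble) has defects=572.

572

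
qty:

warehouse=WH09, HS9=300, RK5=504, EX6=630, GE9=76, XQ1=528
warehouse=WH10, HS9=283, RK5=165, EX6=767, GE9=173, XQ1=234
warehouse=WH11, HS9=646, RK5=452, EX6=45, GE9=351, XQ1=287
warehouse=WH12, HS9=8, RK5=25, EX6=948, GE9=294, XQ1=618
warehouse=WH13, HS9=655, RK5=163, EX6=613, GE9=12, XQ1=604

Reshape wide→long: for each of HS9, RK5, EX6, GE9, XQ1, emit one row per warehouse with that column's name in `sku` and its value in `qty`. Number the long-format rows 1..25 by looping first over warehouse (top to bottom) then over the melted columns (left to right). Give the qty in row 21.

25 rows total (5 × 5). Row 21: index ⌊(21-1)/5⌋ = 4 into warehouse → WH13; (21-1) mod 5 = 0 into the melted columns → HS9.
So row 21 is (WH13, HS9, 655); qty = 655.

655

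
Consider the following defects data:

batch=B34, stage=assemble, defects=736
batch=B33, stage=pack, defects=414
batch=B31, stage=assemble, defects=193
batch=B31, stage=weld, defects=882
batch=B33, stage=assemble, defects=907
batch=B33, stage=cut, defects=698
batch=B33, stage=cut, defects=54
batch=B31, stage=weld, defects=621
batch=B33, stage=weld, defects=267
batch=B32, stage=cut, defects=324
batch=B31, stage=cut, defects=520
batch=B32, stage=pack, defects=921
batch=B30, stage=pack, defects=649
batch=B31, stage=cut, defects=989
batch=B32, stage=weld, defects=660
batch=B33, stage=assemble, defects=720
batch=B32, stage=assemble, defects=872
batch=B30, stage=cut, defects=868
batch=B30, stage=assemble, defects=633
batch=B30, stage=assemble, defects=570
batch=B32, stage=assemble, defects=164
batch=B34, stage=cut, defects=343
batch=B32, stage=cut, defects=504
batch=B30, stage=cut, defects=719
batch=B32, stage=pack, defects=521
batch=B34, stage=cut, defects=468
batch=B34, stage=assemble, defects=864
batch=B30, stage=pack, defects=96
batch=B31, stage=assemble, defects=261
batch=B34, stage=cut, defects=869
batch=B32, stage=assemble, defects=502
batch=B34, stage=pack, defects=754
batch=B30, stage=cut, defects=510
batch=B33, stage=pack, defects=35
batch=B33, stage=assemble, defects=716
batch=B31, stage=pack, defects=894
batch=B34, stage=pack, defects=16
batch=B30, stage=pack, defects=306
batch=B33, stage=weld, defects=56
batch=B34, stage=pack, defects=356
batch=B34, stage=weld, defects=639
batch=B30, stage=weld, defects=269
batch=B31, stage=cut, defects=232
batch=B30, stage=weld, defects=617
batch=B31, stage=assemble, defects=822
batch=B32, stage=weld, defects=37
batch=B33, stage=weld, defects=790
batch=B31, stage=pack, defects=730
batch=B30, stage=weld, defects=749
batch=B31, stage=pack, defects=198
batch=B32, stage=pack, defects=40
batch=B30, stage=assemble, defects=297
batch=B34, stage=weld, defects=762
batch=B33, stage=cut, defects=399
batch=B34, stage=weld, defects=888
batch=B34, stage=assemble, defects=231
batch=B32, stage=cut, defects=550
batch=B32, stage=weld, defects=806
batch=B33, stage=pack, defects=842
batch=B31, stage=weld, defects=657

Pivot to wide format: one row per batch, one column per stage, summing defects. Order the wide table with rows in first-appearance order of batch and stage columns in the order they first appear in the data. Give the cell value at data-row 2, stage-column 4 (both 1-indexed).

With rows in first-appearance order of batch, row 2 is batch=B33. stage columns in first-appearance order: assemble, pack, weld, cut; column 4 is cut.
Long rows with batch=B33, stage=cut: 698 + 54 + 399 = 1151.

1151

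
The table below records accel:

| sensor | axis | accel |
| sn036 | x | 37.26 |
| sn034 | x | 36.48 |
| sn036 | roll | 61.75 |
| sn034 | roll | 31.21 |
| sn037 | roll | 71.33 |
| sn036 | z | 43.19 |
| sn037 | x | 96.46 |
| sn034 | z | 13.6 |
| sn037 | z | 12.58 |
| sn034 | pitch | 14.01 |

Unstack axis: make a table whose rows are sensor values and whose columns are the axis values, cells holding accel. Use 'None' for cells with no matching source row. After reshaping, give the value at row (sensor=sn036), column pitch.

No long-format row has sensor=sn036 and axis=pitch, so the cell is None.

None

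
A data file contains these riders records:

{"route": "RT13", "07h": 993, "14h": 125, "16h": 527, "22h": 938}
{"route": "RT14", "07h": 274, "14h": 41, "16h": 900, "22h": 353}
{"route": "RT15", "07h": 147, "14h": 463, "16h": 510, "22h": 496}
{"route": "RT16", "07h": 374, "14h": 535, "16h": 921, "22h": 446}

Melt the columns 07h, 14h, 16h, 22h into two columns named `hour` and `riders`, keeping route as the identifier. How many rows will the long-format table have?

4 route values × 4 melted columns = 16 rows.

16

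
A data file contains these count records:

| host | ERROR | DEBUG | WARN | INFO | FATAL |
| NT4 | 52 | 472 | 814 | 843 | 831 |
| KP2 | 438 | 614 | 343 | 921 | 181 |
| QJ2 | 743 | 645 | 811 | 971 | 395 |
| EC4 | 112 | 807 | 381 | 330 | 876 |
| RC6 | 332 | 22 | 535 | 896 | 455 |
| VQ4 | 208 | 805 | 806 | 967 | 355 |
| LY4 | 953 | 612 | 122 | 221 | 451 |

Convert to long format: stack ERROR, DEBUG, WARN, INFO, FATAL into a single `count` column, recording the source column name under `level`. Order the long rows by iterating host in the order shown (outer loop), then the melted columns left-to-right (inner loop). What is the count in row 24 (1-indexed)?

35 rows total (7 × 5). Row 24: index ⌊(24-1)/5⌋ = 4 into host → RC6; (24-1) mod 5 = 3 into the melted columns → INFO.
So row 24 is (RC6, INFO, 896); count = 896.

896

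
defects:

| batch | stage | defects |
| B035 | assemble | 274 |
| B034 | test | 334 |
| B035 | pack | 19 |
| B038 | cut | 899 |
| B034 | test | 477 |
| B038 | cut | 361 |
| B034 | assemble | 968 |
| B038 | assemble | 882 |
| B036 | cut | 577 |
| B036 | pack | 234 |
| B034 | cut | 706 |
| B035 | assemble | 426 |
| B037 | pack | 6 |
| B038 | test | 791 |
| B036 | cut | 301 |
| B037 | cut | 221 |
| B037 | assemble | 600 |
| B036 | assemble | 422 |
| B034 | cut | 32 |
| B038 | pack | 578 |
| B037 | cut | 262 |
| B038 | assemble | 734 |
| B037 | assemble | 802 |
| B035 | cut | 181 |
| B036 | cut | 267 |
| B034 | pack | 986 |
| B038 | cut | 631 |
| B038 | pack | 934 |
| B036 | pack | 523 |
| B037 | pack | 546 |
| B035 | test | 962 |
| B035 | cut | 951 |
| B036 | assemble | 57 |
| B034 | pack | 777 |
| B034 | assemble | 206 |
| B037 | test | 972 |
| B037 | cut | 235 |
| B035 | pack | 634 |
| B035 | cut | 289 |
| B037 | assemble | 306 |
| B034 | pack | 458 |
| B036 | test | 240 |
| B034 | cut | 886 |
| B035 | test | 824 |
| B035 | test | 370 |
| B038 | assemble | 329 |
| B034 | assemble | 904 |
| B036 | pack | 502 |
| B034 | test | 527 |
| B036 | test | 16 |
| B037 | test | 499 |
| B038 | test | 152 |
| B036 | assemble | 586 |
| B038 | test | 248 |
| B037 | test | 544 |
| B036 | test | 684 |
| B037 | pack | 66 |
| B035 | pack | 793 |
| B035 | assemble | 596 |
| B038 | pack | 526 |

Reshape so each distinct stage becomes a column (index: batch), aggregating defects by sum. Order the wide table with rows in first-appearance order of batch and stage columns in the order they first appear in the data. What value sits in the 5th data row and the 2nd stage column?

With rows in first-appearance order of batch, row 5 is batch=B037. stage columns in first-appearance order: assemble, test, pack, cut; column 2 is test.
Long rows with batch=B037, stage=test: 972 + 499 + 544 = 2015.

2015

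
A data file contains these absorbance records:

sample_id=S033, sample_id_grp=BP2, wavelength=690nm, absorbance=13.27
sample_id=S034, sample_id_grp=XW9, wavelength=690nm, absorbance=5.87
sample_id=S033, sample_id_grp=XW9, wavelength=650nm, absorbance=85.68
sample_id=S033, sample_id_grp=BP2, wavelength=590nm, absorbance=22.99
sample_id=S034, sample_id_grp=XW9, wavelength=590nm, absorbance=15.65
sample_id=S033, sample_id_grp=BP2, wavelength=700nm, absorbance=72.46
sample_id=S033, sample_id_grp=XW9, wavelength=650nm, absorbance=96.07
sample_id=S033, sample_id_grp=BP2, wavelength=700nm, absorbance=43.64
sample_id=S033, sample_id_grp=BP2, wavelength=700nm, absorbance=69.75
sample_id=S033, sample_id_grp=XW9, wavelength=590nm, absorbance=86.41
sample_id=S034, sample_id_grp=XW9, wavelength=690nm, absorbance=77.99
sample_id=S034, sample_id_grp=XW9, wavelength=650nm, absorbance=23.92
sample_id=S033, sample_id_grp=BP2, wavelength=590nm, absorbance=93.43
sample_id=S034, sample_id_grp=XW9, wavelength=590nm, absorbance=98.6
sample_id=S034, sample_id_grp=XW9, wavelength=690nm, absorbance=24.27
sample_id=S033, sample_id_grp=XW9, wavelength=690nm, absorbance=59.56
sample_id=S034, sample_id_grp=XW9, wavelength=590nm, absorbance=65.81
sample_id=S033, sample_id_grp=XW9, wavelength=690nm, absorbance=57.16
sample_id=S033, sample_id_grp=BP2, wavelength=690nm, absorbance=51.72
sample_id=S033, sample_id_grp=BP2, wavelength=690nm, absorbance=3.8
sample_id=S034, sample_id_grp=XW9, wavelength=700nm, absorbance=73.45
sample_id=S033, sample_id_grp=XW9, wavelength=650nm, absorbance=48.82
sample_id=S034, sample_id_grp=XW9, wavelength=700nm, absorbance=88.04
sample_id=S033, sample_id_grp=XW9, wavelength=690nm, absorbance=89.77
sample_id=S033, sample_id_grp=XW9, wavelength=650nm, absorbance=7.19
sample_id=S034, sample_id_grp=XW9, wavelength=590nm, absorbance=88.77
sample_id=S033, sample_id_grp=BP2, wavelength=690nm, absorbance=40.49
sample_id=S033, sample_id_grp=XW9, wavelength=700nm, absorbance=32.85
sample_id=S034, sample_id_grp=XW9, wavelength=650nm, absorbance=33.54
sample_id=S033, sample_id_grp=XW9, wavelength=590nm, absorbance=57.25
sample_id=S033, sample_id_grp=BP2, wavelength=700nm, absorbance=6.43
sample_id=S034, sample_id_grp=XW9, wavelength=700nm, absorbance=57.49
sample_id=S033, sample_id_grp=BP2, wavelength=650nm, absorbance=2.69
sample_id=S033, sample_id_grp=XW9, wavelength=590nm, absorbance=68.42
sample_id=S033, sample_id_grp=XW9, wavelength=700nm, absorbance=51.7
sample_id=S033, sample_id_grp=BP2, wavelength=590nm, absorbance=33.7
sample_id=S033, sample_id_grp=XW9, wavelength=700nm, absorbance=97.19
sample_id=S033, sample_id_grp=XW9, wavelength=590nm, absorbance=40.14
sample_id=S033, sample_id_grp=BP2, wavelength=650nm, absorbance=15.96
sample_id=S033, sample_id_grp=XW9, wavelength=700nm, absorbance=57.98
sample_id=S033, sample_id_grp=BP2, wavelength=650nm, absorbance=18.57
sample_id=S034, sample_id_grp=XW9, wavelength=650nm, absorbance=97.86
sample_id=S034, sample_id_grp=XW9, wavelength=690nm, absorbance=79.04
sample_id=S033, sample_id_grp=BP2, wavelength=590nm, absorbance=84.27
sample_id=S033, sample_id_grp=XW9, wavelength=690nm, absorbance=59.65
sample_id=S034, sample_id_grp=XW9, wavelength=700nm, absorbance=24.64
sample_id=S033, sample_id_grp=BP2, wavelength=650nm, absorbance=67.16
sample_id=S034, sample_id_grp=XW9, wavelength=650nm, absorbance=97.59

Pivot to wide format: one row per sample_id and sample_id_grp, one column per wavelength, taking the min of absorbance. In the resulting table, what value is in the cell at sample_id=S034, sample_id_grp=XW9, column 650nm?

Rows with sample_id=S034, sample_id_grp=XW9 and wavelength=650nm: absorbance values are 23.92, 33.54, 97.86, 97.59.
min(23.92, 33.54, 97.86, 97.59) = 23.92.

23.92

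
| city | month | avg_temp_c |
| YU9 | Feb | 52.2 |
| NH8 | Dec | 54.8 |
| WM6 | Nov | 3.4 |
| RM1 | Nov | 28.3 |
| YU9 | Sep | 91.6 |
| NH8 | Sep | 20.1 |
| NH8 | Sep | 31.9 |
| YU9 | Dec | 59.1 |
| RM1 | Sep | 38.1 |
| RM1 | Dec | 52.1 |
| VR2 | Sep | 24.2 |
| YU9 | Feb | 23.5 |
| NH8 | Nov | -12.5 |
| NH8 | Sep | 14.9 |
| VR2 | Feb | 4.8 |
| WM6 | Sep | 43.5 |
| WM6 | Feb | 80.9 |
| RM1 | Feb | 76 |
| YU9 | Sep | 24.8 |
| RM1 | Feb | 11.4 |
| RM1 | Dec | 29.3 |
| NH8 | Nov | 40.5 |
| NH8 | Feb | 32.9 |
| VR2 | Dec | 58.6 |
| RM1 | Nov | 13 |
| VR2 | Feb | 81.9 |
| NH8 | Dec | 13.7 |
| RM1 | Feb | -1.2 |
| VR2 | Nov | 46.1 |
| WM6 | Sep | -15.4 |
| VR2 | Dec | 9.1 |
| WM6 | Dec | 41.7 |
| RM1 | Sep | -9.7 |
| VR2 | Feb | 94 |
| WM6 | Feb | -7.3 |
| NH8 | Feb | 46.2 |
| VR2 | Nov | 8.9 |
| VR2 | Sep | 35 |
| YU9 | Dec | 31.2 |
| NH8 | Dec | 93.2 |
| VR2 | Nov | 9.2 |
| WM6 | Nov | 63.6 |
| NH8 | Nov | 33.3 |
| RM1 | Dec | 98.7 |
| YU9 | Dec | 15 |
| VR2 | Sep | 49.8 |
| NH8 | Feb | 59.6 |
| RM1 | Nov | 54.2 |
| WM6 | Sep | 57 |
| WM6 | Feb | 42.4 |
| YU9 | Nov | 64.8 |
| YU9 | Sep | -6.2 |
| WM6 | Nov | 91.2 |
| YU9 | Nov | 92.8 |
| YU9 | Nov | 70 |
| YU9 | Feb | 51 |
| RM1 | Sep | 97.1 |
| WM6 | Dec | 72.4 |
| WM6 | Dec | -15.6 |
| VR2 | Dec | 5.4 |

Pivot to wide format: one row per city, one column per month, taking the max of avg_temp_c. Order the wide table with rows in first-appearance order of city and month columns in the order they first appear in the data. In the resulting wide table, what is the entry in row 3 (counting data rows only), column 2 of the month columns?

72.4

With rows in first-appearance order of city, row 3 is city=WM6. month columns in first-appearance order: Feb, Dec, Nov, Sep; column 2 is Dec.
Long rows with city=WM6, month=Dec: max(41.7, 72.4, -15.6) = 72.4.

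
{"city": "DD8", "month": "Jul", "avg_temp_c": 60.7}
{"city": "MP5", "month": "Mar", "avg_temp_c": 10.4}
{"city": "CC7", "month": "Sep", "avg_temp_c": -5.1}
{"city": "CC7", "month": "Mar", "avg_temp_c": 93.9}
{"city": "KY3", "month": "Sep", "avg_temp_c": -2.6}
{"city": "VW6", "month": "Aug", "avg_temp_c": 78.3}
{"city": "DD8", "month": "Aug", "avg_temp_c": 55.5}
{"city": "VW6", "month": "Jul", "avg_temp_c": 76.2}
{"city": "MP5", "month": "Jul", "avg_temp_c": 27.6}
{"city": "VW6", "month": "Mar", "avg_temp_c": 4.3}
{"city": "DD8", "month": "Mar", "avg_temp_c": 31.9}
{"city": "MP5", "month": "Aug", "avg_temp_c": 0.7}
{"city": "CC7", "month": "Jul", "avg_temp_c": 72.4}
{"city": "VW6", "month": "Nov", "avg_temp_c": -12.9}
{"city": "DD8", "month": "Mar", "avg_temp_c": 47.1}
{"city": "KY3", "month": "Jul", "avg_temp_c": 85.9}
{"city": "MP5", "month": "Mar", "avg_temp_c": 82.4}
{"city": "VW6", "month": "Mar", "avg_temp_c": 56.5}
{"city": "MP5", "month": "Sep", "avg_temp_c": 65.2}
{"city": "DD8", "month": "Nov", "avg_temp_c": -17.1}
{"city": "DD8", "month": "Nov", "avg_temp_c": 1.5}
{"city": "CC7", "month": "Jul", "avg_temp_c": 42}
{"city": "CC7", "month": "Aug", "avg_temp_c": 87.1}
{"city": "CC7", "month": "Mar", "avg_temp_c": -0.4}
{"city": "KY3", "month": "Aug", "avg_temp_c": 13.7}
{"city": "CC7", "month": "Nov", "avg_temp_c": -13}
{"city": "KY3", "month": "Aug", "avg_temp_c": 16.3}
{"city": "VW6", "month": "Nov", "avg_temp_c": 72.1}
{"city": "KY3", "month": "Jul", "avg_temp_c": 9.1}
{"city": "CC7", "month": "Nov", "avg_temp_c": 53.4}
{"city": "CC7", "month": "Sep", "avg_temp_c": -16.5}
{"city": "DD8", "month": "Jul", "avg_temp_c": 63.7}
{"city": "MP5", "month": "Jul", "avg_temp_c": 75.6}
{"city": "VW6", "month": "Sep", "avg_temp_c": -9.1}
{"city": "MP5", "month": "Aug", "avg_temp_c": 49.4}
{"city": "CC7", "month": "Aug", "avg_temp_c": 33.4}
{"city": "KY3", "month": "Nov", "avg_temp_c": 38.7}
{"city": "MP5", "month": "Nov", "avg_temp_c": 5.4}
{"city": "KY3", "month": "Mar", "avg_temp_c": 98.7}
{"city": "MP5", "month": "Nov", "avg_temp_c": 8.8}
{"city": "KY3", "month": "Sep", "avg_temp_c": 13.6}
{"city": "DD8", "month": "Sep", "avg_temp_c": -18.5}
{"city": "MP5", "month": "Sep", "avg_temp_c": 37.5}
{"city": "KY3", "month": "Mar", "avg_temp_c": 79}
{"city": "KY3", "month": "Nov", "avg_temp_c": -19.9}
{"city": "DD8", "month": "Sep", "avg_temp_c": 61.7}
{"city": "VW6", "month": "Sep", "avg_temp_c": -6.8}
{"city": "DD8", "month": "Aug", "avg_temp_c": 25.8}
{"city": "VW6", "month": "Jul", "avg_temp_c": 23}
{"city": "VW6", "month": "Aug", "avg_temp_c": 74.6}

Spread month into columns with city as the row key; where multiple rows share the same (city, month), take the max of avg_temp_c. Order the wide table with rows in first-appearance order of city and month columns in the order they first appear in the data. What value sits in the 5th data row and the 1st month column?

With rows in first-appearance order of city, row 5 is city=VW6. month columns in first-appearance order: Jul, Mar, Sep, Aug, Nov; column 1 is Jul.
Long rows with city=VW6, month=Jul: max(76.2, 23) = 76.2.

76.2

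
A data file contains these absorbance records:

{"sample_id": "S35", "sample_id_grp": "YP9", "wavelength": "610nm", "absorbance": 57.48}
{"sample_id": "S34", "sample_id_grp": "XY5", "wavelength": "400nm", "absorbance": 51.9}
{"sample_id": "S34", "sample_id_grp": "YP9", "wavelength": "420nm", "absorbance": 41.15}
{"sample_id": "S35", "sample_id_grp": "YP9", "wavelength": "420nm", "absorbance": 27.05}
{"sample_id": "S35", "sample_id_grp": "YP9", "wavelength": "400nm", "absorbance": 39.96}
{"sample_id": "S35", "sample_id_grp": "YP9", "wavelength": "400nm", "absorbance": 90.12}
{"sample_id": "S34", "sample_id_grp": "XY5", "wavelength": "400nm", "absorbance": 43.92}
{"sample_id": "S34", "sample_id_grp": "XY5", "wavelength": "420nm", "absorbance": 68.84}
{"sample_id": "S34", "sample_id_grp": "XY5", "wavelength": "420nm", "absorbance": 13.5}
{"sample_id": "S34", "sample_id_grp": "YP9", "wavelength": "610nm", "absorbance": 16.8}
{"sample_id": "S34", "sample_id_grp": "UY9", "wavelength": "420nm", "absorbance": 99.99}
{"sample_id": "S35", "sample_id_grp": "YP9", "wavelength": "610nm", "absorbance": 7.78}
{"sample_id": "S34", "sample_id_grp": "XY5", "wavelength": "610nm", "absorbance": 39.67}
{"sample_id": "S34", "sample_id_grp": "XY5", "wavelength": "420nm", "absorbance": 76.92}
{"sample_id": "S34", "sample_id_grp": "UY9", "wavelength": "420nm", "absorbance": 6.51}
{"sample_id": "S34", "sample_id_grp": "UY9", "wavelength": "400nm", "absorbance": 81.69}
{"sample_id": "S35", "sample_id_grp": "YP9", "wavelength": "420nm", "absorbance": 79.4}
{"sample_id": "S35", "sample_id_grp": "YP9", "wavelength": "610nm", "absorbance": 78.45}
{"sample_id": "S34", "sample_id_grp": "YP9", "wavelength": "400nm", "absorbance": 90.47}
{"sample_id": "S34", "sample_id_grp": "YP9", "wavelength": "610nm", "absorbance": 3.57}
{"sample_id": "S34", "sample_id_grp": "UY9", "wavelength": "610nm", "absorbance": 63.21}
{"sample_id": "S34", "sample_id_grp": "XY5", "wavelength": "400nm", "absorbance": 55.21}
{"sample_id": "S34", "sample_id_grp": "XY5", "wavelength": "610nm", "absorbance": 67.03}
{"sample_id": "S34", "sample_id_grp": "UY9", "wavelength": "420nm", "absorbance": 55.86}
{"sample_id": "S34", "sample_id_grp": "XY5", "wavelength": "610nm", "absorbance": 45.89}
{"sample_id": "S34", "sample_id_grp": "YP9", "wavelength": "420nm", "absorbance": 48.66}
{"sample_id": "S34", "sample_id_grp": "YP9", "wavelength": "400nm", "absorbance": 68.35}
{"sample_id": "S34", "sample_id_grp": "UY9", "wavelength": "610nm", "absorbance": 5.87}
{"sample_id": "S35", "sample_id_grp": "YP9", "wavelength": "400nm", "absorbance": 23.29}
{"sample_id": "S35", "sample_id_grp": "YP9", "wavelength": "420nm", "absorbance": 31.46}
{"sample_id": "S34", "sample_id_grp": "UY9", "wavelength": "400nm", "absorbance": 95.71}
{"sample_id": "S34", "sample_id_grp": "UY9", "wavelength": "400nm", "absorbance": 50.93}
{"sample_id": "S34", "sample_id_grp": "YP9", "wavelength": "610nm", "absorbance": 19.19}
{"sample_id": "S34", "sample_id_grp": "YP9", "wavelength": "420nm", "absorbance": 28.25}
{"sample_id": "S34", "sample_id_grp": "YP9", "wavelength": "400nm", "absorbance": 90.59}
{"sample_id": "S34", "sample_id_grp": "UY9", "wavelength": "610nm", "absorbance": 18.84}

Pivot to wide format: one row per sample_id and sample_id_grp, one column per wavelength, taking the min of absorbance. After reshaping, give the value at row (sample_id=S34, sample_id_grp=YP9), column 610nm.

3.57

Rows with sample_id=S34, sample_id_grp=YP9 and wavelength=610nm: absorbance values are 16.8, 3.57, 19.19.
min(16.8, 3.57, 19.19) = 3.57.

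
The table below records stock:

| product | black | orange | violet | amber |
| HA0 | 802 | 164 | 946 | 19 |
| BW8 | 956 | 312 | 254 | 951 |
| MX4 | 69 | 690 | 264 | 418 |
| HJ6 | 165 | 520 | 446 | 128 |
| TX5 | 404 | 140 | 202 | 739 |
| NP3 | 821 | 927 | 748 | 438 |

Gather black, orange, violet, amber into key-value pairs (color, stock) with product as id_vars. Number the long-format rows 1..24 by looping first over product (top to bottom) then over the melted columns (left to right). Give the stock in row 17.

24 rows total (6 × 4). Row 17: index ⌊(17-1)/4⌋ = 4 into product → TX5; (17-1) mod 4 = 0 into the melted columns → black.
So row 17 is (TX5, black, 404); stock = 404.

404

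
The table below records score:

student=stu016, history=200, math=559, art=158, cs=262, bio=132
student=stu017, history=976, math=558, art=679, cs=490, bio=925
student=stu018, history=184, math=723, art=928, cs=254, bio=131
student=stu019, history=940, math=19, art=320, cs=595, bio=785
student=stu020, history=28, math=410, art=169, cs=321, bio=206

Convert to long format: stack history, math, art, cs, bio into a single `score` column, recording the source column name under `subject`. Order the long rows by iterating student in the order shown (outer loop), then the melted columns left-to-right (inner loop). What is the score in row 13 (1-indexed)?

928

25 rows total (5 × 5). Row 13: index ⌊(13-1)/5⌋ = 2 into student → stu018; (13-1) mod 5 = 2 into the melted columns → art.
So row 13 is (stu018, art, 928); score = 928.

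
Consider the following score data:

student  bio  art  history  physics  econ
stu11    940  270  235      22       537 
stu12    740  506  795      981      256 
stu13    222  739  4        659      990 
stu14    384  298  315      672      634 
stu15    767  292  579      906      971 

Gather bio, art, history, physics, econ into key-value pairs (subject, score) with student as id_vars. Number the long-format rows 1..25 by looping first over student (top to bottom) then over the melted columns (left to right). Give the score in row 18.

25 rows total (5 × 5). Row 18: index ⌊(18-1)/5⌋ = 3 into student → stu14; (18-1) mod 5 = 2 into the melted columns → history.
So row 18 is (stu14, history, 315); score = 315.

315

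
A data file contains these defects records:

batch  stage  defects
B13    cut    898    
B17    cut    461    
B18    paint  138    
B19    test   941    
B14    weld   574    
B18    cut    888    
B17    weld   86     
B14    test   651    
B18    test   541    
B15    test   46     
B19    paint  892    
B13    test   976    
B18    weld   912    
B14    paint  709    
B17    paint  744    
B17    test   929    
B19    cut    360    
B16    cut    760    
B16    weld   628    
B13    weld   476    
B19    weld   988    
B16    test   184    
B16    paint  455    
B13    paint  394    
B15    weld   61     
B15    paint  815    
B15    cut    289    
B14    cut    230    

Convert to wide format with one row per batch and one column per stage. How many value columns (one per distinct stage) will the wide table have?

4 distinct stage values: weld, test, paint, cut.

4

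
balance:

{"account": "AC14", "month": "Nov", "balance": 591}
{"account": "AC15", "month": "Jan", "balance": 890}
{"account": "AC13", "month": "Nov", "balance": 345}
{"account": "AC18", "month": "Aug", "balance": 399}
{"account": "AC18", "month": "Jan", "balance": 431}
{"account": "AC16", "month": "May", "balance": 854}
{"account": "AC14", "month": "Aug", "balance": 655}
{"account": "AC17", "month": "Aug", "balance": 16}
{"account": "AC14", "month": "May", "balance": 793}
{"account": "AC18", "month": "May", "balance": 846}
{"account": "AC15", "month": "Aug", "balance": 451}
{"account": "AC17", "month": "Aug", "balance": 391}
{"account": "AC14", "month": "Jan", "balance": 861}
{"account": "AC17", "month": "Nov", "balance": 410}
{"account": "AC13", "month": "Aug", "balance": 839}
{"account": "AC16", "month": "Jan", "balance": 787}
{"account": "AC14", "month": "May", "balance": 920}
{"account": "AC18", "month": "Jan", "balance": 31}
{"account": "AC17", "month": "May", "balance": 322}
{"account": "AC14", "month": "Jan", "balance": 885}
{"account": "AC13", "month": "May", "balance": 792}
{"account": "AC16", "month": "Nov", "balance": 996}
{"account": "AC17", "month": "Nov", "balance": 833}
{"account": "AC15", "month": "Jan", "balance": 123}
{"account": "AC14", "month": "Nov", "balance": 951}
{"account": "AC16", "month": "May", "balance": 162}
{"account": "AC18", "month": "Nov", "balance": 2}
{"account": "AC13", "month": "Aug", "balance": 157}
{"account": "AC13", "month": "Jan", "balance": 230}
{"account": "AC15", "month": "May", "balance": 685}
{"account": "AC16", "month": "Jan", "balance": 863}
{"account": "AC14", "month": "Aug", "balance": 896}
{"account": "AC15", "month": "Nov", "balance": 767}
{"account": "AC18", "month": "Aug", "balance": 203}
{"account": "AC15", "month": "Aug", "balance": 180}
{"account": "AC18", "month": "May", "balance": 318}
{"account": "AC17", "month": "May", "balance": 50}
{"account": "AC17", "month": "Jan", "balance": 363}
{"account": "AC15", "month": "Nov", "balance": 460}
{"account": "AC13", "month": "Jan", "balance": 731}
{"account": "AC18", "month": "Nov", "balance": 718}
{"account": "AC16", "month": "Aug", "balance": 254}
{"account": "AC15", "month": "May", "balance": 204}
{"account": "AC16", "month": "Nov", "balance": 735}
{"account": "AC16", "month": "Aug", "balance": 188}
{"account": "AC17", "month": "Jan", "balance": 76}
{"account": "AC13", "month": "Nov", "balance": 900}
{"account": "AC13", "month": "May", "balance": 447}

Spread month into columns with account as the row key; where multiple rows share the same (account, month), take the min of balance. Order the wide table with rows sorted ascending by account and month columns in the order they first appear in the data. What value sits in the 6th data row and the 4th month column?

With rows sorted ascending by account, row 6 is account=AC18. month columns in first-appearance order: Nov, Jan, Aug, May; column 4 is May.
Long rows with account=AC18, month=May: min(846, 318) = 318.

318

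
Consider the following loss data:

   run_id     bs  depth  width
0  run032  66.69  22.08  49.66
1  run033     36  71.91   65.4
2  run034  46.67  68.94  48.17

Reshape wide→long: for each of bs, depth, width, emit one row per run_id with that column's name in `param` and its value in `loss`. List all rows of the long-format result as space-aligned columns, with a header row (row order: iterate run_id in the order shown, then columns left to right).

Each (run_id, column) pair becomes one row: 3 × 3 = 9 rows.
For example, (run032, bs) → loss=66.69.

run_id  param  loss 
run032  bs     66.69
run032  depth  22.08
run032  width  49.66
run033  bs     36   
run033  depth  71.91
run033  width  65.4 
run034  bs     46.67
run034  depth  68.94
run034  width  48.17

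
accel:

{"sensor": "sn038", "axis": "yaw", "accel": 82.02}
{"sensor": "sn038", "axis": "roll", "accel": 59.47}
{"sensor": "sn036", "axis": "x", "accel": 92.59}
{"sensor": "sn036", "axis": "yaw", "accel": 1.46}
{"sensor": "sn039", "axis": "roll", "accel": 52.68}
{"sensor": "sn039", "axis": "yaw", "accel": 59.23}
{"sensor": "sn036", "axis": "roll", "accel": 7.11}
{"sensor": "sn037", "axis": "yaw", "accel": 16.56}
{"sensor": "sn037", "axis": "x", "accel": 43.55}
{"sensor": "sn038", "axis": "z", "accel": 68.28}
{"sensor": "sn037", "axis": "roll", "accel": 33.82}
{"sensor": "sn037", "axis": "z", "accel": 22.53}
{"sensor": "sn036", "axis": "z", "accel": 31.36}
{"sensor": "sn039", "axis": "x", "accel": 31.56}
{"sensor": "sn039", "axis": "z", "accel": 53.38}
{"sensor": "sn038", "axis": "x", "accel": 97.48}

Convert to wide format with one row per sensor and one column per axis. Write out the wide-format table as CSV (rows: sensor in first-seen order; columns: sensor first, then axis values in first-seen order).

sensor,yaw,roll,x,z
sn038,82.02,59.47,97.48,68.28
sn036,1.46,7.11,92.59,31.36
sn039,59.23,52.68,31.56,53.38
sn037,16.56,33.82,43.55,22.53

Columns: sensor plus the 4 distinct axis values (yaw, roll, x, z).
For example, row sn038 column yaw takes accel=82.02 from the long row (sn038, yaw).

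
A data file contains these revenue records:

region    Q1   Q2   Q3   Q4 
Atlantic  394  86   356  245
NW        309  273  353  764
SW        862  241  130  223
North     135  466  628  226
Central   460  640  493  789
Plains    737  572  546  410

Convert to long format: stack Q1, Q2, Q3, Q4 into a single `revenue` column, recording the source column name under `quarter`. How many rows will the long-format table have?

6 region values × 4 melted columns = 24 rows.

24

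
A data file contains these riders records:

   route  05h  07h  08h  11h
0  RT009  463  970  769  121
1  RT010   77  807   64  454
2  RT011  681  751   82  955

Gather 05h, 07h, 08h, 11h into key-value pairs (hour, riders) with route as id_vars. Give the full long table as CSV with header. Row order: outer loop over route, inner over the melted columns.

route,hour,riders
RT009,05h,463
RT009,07h,970
RT009,08h,769
RT009,11h,121
RT010,05h,77
RT010,07h,807
RT010,08h,64
RT010,11h,454
RT011,05h,681
RT011,07h,751
RT011,08h,82
RT011,11h,955

Each (route, column) pair becomes one row: 3 × 4 = 12 rows.
For example, (RT009, 05h) → riders=463.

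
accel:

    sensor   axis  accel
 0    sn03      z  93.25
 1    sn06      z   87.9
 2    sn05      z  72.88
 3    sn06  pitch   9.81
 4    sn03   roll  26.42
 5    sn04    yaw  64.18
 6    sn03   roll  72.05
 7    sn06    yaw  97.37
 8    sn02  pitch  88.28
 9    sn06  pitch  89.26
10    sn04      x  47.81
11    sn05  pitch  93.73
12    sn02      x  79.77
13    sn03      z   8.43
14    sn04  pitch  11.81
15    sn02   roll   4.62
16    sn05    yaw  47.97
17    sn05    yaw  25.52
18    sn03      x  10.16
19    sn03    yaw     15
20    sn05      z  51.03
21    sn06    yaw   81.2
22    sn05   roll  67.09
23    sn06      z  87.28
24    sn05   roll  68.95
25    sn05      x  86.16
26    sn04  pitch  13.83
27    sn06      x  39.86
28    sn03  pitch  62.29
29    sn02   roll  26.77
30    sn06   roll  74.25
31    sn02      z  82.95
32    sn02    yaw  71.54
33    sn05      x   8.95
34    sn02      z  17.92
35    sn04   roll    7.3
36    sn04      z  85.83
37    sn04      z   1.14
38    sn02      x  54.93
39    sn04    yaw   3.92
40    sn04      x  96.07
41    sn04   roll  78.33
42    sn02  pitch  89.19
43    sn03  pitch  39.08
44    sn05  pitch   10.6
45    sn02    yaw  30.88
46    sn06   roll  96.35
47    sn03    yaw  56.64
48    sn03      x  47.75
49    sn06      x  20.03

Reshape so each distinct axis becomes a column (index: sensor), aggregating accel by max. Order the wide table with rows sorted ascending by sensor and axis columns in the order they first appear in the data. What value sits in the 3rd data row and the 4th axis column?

With rows sorted ascending by sensor, row 3 is sensor=sn04. axis columns in first-appearance order: z, pitch, roll, yaw, x; column 4 is yaw.
Long rows with sensor=sn04, axis=yaw: max(64.18, 3.92) = 64.18.

64.18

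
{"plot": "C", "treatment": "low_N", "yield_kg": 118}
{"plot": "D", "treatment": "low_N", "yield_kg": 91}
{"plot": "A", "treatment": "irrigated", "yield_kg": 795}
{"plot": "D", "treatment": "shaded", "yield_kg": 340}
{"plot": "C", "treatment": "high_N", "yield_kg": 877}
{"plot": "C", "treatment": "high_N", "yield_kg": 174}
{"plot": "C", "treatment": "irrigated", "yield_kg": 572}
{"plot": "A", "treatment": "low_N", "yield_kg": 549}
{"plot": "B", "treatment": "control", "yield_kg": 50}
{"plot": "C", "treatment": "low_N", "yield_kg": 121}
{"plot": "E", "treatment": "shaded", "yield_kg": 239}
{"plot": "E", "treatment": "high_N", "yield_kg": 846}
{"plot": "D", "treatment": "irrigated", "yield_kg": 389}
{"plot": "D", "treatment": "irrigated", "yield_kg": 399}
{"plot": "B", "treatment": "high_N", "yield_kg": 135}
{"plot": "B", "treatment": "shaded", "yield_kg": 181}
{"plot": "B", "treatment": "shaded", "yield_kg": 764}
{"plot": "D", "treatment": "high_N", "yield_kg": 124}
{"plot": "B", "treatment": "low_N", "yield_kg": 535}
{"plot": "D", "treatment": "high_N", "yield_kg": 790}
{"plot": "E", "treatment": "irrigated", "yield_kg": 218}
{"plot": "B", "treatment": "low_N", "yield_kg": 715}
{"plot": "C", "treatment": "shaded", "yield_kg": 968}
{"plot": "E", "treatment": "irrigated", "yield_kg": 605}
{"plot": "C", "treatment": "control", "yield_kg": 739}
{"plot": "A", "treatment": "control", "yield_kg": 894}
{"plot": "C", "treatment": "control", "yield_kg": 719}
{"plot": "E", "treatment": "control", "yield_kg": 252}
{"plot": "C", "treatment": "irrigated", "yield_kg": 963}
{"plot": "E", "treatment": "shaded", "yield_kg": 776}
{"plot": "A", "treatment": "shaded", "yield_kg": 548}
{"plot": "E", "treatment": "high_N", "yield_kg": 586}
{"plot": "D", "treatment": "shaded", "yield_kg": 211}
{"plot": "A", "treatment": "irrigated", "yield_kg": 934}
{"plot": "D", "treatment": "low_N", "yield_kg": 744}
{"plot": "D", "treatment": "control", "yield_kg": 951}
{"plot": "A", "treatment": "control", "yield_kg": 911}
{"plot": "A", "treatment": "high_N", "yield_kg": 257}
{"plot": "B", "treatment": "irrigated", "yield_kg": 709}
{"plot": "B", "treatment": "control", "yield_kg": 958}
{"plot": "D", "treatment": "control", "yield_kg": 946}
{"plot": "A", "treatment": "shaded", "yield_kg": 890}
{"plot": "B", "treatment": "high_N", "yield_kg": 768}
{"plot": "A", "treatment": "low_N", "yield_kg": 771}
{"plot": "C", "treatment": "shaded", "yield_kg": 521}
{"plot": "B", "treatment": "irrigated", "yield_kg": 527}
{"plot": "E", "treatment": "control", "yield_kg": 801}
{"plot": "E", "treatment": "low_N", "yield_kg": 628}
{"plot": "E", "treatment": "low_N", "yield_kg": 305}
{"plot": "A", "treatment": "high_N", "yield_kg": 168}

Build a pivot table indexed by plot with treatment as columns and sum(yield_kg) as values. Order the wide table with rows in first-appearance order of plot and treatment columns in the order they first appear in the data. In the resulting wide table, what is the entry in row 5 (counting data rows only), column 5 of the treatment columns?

1053

With rows in first-appearance order of plot, row 5 is plot=E. treatment columns in first-appearance order: low_N, irrigated, shaded, high_N, control; column 5 is control.
Long rows with plot=E, treatment=control: 252 + 801 = 1053.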